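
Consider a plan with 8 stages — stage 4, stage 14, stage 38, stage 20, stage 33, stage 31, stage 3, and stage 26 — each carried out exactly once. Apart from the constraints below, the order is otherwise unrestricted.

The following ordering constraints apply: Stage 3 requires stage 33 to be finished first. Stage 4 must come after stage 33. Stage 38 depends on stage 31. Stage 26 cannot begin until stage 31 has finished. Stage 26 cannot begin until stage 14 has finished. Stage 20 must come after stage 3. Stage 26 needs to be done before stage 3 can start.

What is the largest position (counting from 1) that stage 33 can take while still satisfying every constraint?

Every stage that must follow stage 33 has to come after it. Tracing all chains starting from stage 33, those stages are: stage 4, stage 20, stage 3 — 3 in total.
So at least 3 stages follow stage 33, putting stage 33 no later than position 5. That position is achievable by scheduling everything else first.

5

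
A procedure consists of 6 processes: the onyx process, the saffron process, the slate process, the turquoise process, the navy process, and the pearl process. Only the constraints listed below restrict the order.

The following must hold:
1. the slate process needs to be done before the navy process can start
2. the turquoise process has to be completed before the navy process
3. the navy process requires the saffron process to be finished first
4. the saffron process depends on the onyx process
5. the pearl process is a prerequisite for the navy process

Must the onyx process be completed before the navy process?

Following the dependencies: the onyx process → the saffron process → the navy process.
That forces the onyx process before the navy process in every valid schedule.

Yes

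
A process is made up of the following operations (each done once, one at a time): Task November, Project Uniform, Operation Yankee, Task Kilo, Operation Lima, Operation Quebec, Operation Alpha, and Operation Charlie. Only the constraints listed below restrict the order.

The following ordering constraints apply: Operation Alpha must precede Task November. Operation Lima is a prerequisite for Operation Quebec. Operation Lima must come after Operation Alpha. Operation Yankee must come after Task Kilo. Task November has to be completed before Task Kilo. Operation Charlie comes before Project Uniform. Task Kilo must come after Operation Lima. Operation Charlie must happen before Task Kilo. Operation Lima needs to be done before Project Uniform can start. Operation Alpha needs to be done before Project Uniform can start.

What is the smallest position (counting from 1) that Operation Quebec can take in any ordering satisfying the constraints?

3

Every operation that must precede Operation Quebec has to come before it. Tracing all chains that end at Operation Quebec, those operations are: Operation Lima, Operation Alpha — 2 in total.
So at minimum 2 operations come before Operation Quebec, putting Operation Quebec no earlier than position 3. That position is achievable by scheduling exactly those predecessors first.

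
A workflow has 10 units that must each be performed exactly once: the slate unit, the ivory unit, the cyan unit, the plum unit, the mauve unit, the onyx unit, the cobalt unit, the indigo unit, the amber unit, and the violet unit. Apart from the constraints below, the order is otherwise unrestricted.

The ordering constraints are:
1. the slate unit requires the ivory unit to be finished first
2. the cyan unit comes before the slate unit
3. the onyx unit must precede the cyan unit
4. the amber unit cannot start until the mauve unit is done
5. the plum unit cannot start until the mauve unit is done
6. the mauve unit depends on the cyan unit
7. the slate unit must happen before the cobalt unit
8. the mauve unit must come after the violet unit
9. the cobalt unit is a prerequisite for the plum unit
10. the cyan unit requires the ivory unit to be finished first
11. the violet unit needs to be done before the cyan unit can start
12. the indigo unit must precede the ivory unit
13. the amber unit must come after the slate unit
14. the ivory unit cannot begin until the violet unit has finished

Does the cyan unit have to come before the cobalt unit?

Yes

Following the dependencies: the cyan unit → the slate unit → the cobalt unit.
So the cyan unit must precede the cobalt unit in any valid ordering.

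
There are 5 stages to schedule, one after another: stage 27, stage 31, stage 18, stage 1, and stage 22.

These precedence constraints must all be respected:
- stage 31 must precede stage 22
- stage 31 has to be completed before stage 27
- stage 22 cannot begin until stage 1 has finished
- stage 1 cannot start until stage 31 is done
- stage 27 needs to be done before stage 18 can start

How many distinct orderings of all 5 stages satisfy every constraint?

6

Only stage 31 has no prerequisites, so it must go first.
Counting all ways to extend the partial order to a total order gives 6.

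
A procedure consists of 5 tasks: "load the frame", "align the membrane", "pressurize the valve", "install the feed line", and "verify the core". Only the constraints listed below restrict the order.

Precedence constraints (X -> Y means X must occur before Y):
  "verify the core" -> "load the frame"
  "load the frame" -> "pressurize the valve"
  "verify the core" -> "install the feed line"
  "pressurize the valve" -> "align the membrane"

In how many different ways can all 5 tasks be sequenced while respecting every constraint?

Only "verify the core" has no prerequisites, so it must go first.
Enumerating by repeatedly choosing an available task (one whose prerequisites are all placed) gives 4 distinct complete orderings.

4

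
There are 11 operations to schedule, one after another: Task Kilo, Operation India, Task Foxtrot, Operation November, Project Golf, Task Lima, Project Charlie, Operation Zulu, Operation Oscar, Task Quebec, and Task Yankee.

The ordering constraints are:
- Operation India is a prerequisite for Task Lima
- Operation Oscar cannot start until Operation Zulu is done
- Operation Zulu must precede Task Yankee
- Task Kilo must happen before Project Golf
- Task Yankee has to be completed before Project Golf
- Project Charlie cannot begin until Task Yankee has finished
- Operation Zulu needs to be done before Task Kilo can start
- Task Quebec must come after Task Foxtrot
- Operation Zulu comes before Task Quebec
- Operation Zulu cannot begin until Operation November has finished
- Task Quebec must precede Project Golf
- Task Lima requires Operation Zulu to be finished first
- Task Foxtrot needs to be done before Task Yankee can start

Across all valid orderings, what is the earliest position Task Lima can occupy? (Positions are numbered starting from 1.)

4

Every operation that must precede Task Lima has to come before it. Tracing all chains that end at Task Lima, those operations are: Operation India, Operation November, Operation Zulu — 3 in total.
With 3 mandatory predecessors, the earliest Task Lima can sit is position 3+1 = 4, and placing just those 3 first achieves it.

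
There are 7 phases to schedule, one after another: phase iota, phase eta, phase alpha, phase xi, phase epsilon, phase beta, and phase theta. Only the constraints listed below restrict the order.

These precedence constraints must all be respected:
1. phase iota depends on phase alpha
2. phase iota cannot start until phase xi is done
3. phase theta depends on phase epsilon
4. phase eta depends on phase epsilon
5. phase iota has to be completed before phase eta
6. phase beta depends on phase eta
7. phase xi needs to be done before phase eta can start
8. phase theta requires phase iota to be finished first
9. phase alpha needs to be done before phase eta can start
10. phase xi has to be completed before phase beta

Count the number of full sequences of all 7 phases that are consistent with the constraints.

24

The phases with no prerequisites are phase alpha, phase xi, phase epsilon; any of them can be placed first.
Systematically extending each partial ordering one phase at a time and counting, there are 24 complete orderings.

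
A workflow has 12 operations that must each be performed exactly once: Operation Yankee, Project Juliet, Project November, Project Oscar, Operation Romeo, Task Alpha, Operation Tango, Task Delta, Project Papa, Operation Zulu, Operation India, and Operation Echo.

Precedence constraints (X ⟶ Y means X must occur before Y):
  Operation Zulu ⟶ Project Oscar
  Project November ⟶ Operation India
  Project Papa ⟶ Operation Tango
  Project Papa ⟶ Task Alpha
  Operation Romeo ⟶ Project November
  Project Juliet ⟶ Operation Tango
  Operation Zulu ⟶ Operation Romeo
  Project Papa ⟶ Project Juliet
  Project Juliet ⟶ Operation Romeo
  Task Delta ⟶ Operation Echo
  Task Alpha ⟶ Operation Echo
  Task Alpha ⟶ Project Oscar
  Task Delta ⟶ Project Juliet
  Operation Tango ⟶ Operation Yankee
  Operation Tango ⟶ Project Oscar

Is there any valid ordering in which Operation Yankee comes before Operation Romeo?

Yes

Nothing in the constraints forces Operation Romeo before Operation Yankee — there is no chain from Operation Romeo to Operation Yankee.
So a valid ordering placing Operation Yankee earlier than Operation Romeo exists.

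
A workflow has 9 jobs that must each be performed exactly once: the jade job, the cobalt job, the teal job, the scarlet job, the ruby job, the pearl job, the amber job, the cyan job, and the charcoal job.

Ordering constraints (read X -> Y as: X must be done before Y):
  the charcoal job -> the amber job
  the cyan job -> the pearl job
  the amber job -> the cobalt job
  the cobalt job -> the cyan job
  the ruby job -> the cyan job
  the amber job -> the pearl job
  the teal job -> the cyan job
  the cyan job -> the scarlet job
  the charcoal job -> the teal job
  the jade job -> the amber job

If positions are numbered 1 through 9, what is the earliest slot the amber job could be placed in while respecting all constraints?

Every job that must precede the amber job has to come before it. Tracing all chains that end at the amber job, those jobs are: the jade job, the charcoal job — 2 in total.
So at minimum 2 jobs come before the amber job, putting the amber job no earlier than position 3. That position is achievable by scheduling exactly those predecessors first.

3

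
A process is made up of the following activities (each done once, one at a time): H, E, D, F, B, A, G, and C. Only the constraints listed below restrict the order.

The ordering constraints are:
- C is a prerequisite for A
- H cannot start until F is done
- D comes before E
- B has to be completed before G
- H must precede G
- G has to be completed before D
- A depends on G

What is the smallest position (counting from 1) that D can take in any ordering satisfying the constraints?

5

Working backwards through the constraints from D, its full set of required predecessors is H, F, B, G — 4 of them.
With 4 mandatory predecessors, the earliest D can sit is position 4+1 = 5, and placing just those 4 first achieves it.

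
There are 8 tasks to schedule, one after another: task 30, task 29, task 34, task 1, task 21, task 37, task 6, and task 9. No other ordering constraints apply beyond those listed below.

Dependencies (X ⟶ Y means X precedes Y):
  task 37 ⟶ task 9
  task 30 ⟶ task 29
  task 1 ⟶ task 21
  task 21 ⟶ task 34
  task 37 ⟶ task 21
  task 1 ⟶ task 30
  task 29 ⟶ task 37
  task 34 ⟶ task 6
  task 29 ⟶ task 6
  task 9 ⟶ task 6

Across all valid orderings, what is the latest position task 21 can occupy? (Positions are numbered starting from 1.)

6

Every task that must follow task 21 has to come after it. Tracing all chains starting from task 21, those tasks are: task 34, task 6 — 2 in total.
With 2 mandatory successors out of 8 tasks total, the latest slot for task 21 is 8−2 = 6, and it's reachable by doing all non-successors before task 21.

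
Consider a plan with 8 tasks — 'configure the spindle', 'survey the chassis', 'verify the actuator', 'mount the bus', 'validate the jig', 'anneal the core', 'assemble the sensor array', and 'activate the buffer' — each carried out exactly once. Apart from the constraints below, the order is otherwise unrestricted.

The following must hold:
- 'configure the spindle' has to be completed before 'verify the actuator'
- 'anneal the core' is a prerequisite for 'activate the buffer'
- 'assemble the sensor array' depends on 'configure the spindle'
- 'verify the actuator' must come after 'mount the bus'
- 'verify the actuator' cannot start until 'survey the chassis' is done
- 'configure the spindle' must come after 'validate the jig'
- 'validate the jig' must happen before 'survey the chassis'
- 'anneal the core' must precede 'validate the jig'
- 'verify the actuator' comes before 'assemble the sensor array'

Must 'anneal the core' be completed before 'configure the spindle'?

Yes

Following the dependencies: 'anneal the core' → 'validate the jig' → 'configure the spindle'.
So 'anneal the core' must precede 'configure the spindle' in any valid ordering.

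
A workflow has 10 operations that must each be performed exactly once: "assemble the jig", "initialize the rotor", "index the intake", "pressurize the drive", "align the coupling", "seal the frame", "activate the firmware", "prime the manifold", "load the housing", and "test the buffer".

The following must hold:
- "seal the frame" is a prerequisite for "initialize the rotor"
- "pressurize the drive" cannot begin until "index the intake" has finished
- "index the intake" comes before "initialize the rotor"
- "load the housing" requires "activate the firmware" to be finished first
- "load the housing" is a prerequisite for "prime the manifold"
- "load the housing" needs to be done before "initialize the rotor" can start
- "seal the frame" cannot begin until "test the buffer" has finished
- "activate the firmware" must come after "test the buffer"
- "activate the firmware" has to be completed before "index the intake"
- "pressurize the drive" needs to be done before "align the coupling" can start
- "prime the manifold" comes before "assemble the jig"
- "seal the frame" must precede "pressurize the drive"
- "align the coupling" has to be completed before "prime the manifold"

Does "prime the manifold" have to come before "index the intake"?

In fact the dependencies run the other way: "index the intake" → "pressurize the drive" → "align the coupling" → "prime the manifold".
So "prime the manifold" does not have to come before "index the intake" — it cannot.

No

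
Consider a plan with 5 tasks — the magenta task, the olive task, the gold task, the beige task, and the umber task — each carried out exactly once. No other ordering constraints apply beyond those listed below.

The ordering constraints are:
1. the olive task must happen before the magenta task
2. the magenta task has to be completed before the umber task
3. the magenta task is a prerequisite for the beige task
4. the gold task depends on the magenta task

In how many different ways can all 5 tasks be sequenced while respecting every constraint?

6

The olive task is the only task with nothing required before it, so every ordering starts there.
Enumerating by repeatedly choosing an available task (one whose prerequisites are all placed) gives 6 distinct complete orderings.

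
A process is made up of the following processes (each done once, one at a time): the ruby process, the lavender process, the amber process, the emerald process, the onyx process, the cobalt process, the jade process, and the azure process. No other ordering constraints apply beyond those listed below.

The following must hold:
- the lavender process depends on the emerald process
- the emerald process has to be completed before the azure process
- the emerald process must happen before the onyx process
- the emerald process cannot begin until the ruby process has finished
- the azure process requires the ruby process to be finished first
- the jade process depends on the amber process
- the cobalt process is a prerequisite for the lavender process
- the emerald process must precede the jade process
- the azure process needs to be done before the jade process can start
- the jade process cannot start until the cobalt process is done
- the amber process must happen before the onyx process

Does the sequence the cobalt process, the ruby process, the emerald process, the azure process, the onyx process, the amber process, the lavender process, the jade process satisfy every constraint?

No

The sequence places the onyx process ahead of the amber process.
That contradicts the constraint that the amber process must precede the onyx process.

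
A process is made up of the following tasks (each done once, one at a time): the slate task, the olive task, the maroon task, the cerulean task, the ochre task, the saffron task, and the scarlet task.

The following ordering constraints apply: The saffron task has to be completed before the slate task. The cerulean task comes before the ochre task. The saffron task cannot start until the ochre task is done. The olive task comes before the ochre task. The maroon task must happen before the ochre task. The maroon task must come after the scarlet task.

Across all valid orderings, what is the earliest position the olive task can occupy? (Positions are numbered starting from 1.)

1

Nothing is required before the olive task; it can be the very first task.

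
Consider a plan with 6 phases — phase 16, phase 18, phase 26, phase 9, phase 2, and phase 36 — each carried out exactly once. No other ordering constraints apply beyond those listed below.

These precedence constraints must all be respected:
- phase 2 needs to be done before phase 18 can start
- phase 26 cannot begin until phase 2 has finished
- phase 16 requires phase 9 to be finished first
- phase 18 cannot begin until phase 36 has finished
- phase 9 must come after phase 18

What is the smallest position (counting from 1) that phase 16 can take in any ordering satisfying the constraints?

5

The phases that are forced before phase 16, directly or transitively, are phase 18, phase 9, phase 2, phase 36. That's 4 phases.
With 4 mandatory predecessors, the earliest phase 16 can sit is position 4+1 = 5, and placing just those 4 first achieves it.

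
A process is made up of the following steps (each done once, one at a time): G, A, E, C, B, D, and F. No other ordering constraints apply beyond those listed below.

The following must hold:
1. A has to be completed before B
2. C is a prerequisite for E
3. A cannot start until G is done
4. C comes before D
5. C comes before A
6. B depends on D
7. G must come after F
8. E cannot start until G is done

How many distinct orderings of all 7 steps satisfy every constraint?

2 steps have no prerequisites (C, F), so any of them could come first.
Enumerating by repeatedly choosing an available step (one whose prerequisites are all placed) gives 33 distinct complete orderings.

33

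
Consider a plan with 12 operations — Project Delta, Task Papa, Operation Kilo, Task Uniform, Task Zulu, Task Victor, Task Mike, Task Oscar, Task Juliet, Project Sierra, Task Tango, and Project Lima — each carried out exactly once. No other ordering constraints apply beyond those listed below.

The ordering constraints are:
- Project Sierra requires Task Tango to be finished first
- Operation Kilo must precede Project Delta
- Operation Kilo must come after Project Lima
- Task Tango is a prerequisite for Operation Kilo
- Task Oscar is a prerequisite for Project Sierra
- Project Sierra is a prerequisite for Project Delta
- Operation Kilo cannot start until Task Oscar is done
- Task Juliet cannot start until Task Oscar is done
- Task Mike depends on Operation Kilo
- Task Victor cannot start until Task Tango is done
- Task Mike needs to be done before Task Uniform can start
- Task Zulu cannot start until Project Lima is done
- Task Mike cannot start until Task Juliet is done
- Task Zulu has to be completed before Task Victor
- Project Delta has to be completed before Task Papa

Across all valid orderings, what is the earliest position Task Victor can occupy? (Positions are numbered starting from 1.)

4

Working backwards through the constraints from Task Victor, its full set of required predecessors is Task Zulu, Task Tango, Project Lima — 3 of them.
With 3 mandatory predecessors, the earliest Task Victor can sit is position 3+1 = 4, and placing just those 3 first achieves it.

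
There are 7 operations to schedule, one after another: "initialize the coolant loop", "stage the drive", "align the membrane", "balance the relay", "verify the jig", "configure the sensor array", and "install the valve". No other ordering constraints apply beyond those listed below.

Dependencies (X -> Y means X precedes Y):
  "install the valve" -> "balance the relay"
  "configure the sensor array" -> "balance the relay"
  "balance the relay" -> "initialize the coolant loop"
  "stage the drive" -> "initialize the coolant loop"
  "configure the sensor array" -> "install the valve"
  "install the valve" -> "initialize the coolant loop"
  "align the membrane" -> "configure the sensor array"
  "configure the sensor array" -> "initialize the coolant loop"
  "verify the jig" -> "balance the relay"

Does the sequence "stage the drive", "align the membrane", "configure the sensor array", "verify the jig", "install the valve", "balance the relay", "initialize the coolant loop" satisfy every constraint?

Yes

Every stated constraint is respected: "stage the drive" sits at position 1, ahead of "initialize the coolant loop" at position 7, and each of the other listed pairs likewise has the predecessor earlier in the sequence.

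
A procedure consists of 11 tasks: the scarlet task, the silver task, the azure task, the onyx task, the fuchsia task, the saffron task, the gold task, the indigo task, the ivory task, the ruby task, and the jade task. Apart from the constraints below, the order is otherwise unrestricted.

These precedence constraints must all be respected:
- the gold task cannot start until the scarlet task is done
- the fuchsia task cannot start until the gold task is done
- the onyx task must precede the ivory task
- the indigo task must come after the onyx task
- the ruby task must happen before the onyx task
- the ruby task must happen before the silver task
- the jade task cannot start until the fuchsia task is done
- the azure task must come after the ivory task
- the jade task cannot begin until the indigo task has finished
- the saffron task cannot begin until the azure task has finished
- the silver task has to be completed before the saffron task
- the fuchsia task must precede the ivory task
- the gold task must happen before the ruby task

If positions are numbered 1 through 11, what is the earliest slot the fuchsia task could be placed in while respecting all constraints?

3

Working backwards through the constraints from the fuchsia task, its full set of required predecessors is the scarlet task, the gold task — 2 of them.
With 2 mandatory predecessors, the earliest the fuchsia task can sit is position 2+1 = 3, and placing just those 2 first achieves it.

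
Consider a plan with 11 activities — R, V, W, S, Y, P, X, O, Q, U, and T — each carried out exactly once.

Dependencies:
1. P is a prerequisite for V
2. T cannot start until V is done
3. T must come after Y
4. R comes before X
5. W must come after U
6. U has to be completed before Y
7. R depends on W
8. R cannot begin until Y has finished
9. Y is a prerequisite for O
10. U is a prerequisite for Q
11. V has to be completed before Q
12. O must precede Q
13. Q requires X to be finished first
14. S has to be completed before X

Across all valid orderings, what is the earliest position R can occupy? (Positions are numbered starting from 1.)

Working backwards through the constraints from R, its full set of required predecessors is W, Y, U — 3 of them.
So at minimum 3 activities come before R, putting R no earlier than position 4. That position is achievable by scheduling exactly those predecessors first.

4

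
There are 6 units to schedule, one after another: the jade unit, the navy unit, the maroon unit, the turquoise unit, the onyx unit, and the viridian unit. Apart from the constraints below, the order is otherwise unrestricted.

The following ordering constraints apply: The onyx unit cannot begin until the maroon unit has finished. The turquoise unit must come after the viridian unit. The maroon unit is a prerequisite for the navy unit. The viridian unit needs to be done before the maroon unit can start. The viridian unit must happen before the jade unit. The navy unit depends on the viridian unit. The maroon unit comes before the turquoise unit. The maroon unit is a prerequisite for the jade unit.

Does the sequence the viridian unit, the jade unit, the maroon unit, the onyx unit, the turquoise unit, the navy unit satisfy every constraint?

Here the maroon unit comes after the jade unit.
That contradicts the constraint that the maroon unit must precede the jade unit.

No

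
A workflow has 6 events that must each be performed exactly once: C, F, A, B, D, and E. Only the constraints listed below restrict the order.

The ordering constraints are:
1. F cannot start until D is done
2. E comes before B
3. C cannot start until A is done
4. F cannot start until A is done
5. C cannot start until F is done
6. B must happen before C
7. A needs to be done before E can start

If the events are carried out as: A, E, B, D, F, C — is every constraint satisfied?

Yes

Checking each listed constraint against this order: for instance, A is in position 1 and C in position 6, so that constraint holds — and the remaining constraints check out the same way.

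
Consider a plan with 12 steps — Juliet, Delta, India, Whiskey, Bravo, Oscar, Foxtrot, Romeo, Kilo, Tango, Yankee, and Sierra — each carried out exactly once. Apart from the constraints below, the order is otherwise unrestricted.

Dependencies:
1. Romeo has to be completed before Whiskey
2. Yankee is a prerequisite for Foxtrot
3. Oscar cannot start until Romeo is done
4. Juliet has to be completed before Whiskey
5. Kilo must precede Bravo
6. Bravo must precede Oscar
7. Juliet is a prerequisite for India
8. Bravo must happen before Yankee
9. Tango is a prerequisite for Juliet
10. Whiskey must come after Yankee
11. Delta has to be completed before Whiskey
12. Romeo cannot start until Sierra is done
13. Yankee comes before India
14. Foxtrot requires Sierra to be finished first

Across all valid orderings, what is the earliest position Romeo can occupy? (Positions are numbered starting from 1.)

Working backwards through the constraints from Romeo, its only required predecessor is Sierra.
With 1 mandatory predecessor, the earliest Romeo can sit is position 1+1 = 2, and placing just that one first achieves it.

2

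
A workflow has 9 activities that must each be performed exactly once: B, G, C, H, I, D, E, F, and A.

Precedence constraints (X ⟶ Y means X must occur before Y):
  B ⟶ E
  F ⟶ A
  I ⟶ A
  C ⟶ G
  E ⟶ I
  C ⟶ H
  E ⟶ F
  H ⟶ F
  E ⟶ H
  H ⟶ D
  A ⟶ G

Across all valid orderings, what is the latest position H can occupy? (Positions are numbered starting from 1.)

5

The activities that are forced after H, directly or by a chain of constraints, are G, D, F, A. That's 4 activities.
So at least 4 activities follow H, putting H no later than position 5. That position is achievable by scheduling everything else first.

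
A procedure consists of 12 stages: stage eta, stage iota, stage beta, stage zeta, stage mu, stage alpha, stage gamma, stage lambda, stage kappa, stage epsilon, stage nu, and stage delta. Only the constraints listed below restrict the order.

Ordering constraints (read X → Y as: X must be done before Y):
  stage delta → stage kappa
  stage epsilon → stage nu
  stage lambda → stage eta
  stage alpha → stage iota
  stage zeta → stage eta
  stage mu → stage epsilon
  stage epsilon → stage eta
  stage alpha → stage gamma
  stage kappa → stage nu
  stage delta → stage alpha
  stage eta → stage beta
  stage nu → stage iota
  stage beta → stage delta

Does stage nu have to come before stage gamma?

Nothing in the constraints links stage nu and stage gamma; they are unordered relative to each other.
So stage nu can come before stage gamma or after — it is not forced.

No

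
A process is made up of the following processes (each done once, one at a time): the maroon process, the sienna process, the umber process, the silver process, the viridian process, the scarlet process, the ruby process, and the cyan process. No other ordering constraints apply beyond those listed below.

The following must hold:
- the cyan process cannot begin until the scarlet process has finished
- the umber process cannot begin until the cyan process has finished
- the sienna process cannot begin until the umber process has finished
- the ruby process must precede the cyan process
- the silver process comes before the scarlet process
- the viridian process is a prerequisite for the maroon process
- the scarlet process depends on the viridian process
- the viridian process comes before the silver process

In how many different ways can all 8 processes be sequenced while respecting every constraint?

The processes with no prerequisites are the viridian process, the ruby process; any of them can be placed first.
Systematically extending each partial ordering one process at a time and counting, there are 27 complete orderings.

27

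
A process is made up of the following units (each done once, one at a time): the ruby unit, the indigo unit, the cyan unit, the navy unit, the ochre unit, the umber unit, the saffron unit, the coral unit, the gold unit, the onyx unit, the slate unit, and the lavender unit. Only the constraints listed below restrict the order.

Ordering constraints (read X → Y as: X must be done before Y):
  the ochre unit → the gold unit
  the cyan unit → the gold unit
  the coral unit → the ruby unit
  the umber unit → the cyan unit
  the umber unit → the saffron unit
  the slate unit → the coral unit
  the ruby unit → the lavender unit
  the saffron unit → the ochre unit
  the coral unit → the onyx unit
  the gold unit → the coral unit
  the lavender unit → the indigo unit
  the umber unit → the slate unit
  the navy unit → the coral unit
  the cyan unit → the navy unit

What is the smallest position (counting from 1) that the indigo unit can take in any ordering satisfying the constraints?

Every unit that must precede the indigo unit has to come before it. Tracing all chains that end at the indigo unit, those units are: the ruby unit, the cyan unit, the navy unit, the ochre unit, the umber unit, the saffron unit, the coral unit, the gold unit, the slate unit, the lavender unit — 10 in total.
With 10 mandatory predecessors, the earliest the indigo unit can sit is position 10+1 = 11, and placing just those 10 first achieves it.

11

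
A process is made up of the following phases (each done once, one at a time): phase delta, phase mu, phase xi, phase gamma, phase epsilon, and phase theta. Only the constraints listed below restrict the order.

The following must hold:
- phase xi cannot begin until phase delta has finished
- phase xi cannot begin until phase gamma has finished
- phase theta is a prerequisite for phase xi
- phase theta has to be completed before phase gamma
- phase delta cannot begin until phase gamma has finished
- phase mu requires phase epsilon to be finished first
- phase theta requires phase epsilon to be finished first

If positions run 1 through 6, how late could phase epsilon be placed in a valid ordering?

1

Following every chain forward from phase epsilon, the phases that must come later are phase delta, phase mu, phase xi, phase gamma, phase theta — 5 of them.
So at least 5 phases follow phase epsilon, putting phase epsilon no later than position 1. That position is achievable by scheduling everything else first.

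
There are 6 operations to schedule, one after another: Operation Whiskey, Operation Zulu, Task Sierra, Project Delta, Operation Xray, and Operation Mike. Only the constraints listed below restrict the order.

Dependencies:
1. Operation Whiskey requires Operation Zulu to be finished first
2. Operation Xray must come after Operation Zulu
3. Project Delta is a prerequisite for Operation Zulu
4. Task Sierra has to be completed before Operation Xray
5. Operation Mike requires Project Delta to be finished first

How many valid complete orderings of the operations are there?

2 operations have no prerequisites (Task Sierra, Project Delta), so any of them could come first.
Enumerating by repeatedly choosing an available operation (one whose prerequisites are all placed) gives 33 distinct complete orderings.

33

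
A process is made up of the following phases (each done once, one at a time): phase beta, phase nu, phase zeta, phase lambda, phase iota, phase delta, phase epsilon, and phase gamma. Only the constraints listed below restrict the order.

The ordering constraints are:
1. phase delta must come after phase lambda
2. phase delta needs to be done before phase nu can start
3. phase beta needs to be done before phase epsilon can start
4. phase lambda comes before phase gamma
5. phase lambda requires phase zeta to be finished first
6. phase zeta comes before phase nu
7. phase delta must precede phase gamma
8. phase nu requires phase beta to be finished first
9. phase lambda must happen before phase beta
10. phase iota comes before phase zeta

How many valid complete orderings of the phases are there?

16

Only phase iota has no prerequisites, so it must go first.
Systematically extending each partial ordering one phase at a time and counting, there are 16 complete orderings.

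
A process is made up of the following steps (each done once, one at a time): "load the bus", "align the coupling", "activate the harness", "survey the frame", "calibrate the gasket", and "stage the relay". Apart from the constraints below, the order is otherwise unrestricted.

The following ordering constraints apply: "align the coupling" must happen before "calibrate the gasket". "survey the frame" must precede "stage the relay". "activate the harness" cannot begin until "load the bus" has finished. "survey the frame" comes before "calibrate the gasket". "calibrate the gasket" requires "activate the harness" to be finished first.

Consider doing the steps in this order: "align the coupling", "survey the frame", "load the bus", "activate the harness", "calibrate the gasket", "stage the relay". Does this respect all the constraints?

Going through the constraints one by one, each required predecessor appears earlier in the sequence than its dependent — e.g. "align the coupling" (position 1) is before "calibrate the gasket" (position 5), as required.

Yes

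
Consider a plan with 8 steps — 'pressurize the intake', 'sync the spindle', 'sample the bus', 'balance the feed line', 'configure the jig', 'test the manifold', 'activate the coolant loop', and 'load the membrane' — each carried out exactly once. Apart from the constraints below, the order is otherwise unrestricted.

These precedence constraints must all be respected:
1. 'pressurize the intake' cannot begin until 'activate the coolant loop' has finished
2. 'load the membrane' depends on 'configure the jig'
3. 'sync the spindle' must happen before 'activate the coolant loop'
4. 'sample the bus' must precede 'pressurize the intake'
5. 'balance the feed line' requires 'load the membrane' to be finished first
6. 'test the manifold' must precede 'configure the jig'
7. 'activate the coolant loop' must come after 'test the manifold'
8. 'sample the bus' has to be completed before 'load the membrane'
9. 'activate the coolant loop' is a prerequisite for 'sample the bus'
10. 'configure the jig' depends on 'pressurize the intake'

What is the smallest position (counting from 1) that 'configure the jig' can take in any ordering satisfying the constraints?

The steps that are forced before 'configure the jig', directly or transitively, are 'pressurize the intake', 'sync the spindle', 'sample the bus', 'test the manifold', 'activate the coolant loop'. That's 5 steps.
With 5 mandatory predecessors, the earliest 'configure the jig' can sit is position 5+1 = 6, and placing just those 5 first achieves it.

6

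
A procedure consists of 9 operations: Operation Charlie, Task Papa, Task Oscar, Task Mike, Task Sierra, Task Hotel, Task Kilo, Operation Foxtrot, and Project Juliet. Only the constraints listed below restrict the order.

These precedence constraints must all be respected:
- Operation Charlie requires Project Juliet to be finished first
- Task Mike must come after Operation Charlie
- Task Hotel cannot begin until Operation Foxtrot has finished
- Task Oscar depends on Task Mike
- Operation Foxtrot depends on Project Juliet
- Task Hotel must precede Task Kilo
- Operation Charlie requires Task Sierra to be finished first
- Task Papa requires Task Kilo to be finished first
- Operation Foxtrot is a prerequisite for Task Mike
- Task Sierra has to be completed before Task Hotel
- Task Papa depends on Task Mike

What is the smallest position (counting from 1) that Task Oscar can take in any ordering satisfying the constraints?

Working backwards through the constraints from Task Oscar, its full set of required predecessors is Operation Charlie, Task Mike, Task Sierra, Operation Foxtrot, Project Juliet — 5 of them.
So at minimum 5 operations come before Task Oscar, putting Task Oscar no earlier than position 6. That position is achievable by scheduling exactly those predecessors first.

6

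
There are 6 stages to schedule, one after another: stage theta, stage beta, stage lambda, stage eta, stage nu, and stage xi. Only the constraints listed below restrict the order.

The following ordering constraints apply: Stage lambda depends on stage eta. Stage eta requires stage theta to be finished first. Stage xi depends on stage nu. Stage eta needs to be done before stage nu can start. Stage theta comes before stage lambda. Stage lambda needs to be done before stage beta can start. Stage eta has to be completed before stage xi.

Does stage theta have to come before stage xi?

Yes

Tracing the constraints gives a chain: stage theta → stage eta → stage xi.
That forces stage theta before stage xi in every valid schedule.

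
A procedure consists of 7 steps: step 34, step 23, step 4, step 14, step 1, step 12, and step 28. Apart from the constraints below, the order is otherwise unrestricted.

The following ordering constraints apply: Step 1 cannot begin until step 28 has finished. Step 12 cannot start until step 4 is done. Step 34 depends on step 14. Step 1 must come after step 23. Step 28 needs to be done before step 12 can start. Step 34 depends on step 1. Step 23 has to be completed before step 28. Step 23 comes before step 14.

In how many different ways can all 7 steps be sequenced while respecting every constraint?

The steps with no prerequisites are step 23, step 4; any of them can be placed first.
Enumerating by repeatedly choosing an available step (one whose prerequisites are all placed) gives 51 distinct complete orderings.

51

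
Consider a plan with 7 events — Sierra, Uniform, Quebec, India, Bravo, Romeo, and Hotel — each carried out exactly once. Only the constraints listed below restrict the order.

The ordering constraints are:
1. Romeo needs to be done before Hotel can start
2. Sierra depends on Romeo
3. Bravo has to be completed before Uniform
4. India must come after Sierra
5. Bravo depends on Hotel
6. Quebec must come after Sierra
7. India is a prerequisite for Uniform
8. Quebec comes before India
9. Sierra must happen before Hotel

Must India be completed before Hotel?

No

India and Hotel are not related by any chain of constraints.
So India can come before Hotel or after — it is not forced.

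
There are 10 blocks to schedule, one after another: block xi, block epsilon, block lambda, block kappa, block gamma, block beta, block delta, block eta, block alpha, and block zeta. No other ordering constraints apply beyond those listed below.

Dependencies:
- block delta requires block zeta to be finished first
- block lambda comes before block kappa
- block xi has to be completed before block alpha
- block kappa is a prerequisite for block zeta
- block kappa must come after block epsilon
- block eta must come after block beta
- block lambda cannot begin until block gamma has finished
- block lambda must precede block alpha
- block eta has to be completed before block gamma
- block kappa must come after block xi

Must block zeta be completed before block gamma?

No

In fact the dependencies run the other way: block gamma → block lambda → block kappa → block zeta.
So block zeta does not have to come before block gamma — it cannot.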